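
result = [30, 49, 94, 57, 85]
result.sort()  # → [30, 49, 57, 85, 94]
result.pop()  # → 94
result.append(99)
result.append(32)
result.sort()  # [30, 32, 49, 57, 85, 99]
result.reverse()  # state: [99, 85, 57, 49, 32, 30]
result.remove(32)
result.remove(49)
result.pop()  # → 30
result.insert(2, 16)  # [99, 85, 16, 57]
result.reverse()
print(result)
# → [57, 16, 85, 99]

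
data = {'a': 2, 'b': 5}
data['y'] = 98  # {'a': 2, 'b': 5, 'y': 98}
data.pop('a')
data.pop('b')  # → 5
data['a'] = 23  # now {'y': 98, 'a': 23}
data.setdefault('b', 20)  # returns 20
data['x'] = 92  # {'y': 98, 'a': 23, 'b': 20, 'x': 92}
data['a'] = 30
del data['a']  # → {'y': 98, 'b': 20, 'x': 92}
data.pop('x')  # 92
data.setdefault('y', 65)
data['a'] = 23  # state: {'y': 98, 'b': 20, 'a': 23}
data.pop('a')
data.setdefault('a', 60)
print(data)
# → {'y': 98, 'b': 20, 'a': 60}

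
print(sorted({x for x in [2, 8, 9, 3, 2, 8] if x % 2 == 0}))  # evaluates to [2, 8]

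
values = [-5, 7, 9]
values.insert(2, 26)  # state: [-5, 7, 26, 9]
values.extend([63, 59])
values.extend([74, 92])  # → [-5, 7, 26, 9, 63, 59, 74, 92]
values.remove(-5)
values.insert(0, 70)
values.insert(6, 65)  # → [70, 7, 26, 9, 63, 59, 65, 74, 92]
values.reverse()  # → [92, 74, 65, 59, 63, 9, 26, 7, 70]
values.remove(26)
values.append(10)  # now [92, 74, 65, 59, 63, 9, 7, 70, 10]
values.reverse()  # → [10, 70, 7, 9, 63, 59, 65, 74, 92]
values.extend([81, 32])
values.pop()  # 32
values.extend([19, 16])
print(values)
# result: [10, 70, 7, 9, 63, 59, 65, 74, 92, 81, 19, 16]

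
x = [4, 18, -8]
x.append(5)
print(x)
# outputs [4, 18, -8, 5]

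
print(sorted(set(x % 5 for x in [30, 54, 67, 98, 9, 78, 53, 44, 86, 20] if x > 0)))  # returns [0, 1, 2, 3, 4]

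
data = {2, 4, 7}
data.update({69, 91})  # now {2, 4, 7, 69, 91}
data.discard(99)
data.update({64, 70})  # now {2, 4, 7, 64, 69, 70, 91}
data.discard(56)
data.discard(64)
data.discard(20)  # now {2, 4, 7, 69, 70, 91}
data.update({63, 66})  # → {2, 4, 7, 63, 66, 69, 70, 91}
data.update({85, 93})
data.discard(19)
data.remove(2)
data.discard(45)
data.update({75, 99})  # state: {4, 7, 63, 66, 69, 70, 75, 85, 91, 93, 99}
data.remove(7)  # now {4, 63, 66, 69, 70, 75, 85, 91, 93, 99}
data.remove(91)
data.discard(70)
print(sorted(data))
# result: [4, 63, 66, 69, 75, 85, 93, 99]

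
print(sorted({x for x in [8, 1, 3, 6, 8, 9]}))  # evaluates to [1, 3, 6, 8, 9]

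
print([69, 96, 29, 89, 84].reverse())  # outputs None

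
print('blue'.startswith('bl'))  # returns True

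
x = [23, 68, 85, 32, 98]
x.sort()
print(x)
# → [23, 32, 68, 85, 98]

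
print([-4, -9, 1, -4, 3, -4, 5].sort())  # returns None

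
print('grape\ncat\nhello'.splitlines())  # ['grape', 'cat', 'hello']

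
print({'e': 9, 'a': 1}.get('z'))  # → None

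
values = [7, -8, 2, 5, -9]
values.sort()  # [-9, -8, 2, 5, 7]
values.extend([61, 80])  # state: [-9, -8, 2, 5, 7, 61, 80]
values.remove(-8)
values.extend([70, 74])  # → [-9, 2, 5, 7, 61, 80, 70, 74]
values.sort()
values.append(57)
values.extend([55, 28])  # [-9, 2, 5, 7, 61, 70, 74, 80, 57, 55, 28]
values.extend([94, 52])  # [-9, 2, 5, 7, 61, 70, 74, 80, 57, 55, 28, 94, 52]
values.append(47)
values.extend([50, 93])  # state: [-9, 2, 5, 7, 61, 70, 74, 80, 57, 55, 28, 94, 52, 47, 50, 93]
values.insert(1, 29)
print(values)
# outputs [-9, 29, 2, 5, 7, 61, 70, 74, 80, 57, 55, 28, 94, 52, 47, 50, 93]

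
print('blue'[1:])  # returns lue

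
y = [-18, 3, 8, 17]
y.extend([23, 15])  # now [-18, 3, 8, 17, 23, 15]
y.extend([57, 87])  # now [-18, 3, 8, 17, 23, 15, 57, 87]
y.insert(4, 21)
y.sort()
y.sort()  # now [-18, 3, 8, 15, 17, 21, 23, 57, 87]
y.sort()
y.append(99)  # [-18, 3, 8, 15, 17, 21, 23, 57, 87, 99]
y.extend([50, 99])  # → [-18, 3, 8, 15, 17, 21, 23, 57, 87, 99, 50, 99]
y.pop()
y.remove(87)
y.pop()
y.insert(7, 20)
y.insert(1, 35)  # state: [-18, 35, 3, 8, 15, 17, 21, 23, 20, 57, 99]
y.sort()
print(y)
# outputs [-18, 3, 8, 15, 17, 20, 21, 23, 35, 57, 99]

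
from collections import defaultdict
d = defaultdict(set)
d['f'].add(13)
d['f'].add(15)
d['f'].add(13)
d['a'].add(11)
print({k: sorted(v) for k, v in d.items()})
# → {'f': [13, 15], 'a': [11]}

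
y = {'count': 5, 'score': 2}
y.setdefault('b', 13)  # 13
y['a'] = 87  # {'count': 5, 'score': 2, 'b': 13, 'a': 87}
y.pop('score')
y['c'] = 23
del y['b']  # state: {'count': 5, 'a': 87, 'c': 23}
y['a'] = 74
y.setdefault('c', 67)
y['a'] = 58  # {'count': 5, 'a': 58, 'c': 23}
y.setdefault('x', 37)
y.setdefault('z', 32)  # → 32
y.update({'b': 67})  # {'count': 5, 'a': 58, 'c': 23, 'x': 37, 'z': 32, 'b': 67}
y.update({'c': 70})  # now {'count': 5, 'a': 58, 'c': 70, 'x': 37, 'z': 32, 'b': 67}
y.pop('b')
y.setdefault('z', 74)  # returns 32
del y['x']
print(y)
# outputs {'count': 5, 'a': 58, 'c': 70, 'z': 32}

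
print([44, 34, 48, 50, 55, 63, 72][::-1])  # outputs [72, 63, 55, 50, 48, 34, 44]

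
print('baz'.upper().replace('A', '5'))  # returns B5Z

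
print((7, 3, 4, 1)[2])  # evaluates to 4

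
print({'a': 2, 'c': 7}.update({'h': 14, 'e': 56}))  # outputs None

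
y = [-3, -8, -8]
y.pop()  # -8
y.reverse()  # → [-8, -3]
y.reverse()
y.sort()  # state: [-8, -3]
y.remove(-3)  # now [-8]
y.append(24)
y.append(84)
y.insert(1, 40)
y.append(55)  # [-8, 40, 24, 84, 55]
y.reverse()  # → [55, 84, 24, 40, -8]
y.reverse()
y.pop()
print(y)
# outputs [-8, 40, 24, 84]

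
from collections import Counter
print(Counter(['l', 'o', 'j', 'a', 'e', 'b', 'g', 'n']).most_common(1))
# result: [('l', 1)]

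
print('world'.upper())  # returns WORLD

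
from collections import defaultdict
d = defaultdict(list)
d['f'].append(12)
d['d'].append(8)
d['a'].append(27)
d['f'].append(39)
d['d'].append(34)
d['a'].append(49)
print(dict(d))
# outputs {'f': [12, 39], 'd': [8, 34], 'a': [27, 49]}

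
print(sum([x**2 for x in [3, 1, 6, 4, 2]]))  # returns 66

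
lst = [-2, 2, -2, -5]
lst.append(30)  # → [-2, 2, -2, -5, 30]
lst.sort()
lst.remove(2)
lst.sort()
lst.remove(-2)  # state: [-5, -2, 30]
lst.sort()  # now [-5, -2, 30]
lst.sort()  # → [-5, -2, 30]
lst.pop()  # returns 30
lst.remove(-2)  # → [-5]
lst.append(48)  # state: [-5, 48]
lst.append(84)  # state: [-5, 48, 84]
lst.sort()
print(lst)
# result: [-5, 48, 84]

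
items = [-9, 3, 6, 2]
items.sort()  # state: [-9, 2, 3, 6]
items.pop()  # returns 6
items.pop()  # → 3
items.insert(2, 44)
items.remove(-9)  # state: [2, 44]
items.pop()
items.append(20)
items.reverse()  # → [20, 2]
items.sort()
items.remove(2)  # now [20]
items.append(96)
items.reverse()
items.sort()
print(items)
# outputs [20, 96]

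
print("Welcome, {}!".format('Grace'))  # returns Welcome, Grace!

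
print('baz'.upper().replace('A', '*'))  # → B*Z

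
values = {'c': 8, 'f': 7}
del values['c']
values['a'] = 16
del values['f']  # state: {'a': 16}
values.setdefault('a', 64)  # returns 16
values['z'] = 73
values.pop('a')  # 16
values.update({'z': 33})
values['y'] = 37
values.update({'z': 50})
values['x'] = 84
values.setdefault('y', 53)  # 37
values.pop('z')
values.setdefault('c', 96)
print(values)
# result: {'y': 37, 'x': 84, 'c': 96}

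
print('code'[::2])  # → cd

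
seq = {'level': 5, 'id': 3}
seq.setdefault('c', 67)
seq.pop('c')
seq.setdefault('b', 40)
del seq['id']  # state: {'level': 5, 'b': 40}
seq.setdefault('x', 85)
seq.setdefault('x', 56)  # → 85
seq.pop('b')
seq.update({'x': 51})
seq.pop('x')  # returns 51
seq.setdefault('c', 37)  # 37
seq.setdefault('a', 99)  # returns 99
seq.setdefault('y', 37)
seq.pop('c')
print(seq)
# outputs {'level': 5, 'a': 99, 'y': 37}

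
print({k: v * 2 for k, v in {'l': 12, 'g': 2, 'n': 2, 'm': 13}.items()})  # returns {'l': 24, 'g': 4, 'n': 4, 'm': 26}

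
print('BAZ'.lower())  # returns baz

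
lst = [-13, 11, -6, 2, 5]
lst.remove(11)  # [-13, -6, 2, 5]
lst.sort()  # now [-13, -6, 2, 5]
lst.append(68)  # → [-13, -6, 2, 5, 68]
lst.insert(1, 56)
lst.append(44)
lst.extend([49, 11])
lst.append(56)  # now [-13, 56, -6, 2, 5, 68, 44, 49, 11, 56]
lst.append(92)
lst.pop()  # 92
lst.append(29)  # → [-13, 56, -6, 2, 5, 68, 44, 49, 11, 56, 29]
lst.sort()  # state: [-13, -6, 2, 5, 11, 29, 44, 49, 56, 56, 68]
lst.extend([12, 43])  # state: [-13, -6, 2, 5, 11, 29, 44, 49, 56, 56, 68, 12, 43]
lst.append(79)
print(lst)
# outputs [-13, -6, 2, 5, 11, 29, 44, 49, 56, 56, 68, 12, 43, 79]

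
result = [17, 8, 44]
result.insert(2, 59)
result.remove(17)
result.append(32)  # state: [8, 59, 44, 32]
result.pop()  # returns 32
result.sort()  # [8, 44, 59]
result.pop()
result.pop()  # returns 44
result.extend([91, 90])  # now [8, 91, 90]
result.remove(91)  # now [8, 90]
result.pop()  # 90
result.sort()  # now [8]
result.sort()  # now [8]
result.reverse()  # [8]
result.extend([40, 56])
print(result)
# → [8, 40, 56]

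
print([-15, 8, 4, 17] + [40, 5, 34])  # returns [-15, 8, 4, 17, 40, 5, 34]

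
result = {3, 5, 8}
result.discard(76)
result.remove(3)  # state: {5, 8}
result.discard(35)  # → {5, 8}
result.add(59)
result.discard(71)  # {5, 8, 59}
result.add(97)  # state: {5, 8, 59, 97}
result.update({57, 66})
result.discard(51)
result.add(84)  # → {5, 8, 57, 59, 66, 84, 97}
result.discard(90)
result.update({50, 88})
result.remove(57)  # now {5, 8, 50, 59, 66, 84, 88, 97}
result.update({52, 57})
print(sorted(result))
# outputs [5, 8, 50, 52, 57, 59, 66, 84, 88, 97]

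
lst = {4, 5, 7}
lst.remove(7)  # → {4, 5}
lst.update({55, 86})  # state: {4, 5, 55, 86}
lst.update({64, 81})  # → {4, 5, 55, 64, 81, 86}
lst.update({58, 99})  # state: {4, 5, 55, 58, 64, 81, 86, 99}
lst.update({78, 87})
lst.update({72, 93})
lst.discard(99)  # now {4, 5, 55, 58, 64, 72, 78, 81, 86, 87, 93}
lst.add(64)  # {4, 5, 55, 58, 64, 72, 78, 81, 86, 87, 93}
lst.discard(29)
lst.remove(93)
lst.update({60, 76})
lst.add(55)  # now {4, 5, 55, 58, 60, 64, 72, 76, 78, 81, 86, 87}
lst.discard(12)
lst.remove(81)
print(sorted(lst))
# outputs [4, 5, 55, 58, 60, 64, 72, 76, 78, 86, 87]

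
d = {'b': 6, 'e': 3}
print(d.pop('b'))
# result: 6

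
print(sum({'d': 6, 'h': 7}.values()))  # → 13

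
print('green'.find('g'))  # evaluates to 0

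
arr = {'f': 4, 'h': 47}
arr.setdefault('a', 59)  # 59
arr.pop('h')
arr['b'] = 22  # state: {'f': 4, 'a': 59, 'b': 22}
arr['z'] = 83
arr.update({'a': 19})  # {'f': 4, 'a': 19, 'b': 22, 'z': 83}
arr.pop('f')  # 4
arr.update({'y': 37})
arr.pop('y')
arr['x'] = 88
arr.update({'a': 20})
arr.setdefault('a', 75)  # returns 20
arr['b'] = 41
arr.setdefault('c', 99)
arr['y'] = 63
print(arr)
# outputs {'a': 20, 'b': 41, 'z': 83, 'x': 88, 'c': 99, 'y': 63}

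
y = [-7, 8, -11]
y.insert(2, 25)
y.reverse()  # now [-11, 25, 8, -7]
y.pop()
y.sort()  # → [-11, 8, 25]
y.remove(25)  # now [-11, 8]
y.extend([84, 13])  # [-11, 8, 84, 13]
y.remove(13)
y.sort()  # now [-11, 8, 84]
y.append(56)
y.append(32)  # [-11, 8, 84, 56, 32]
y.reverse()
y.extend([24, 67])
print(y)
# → [32, 56, 84, 8, -11, 24, 67]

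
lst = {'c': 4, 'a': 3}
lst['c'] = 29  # {'c': 29, 'a': 3}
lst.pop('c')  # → 29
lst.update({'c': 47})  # {'a': 3, 'c': 47}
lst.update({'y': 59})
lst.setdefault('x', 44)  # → 44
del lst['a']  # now {'c': 47, 'y': 59, 'x': 44}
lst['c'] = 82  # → {'c': 82, 'y': 59, 'x': 44}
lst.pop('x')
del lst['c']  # {'y': 59}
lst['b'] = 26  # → {'y': 59, 'b': 26}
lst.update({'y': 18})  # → {'y': 18, 'b': 26}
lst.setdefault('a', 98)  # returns 98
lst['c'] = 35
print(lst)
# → {'y': 18, 'b': 26, 'a': 98, 'c': 35}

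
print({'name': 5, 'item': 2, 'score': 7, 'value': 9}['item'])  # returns 2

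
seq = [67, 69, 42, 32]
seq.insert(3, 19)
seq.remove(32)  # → [67, 69, 42, 19]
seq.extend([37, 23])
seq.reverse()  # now [23, 37, 19, 42, 69, 67]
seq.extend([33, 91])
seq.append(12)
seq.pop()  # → 12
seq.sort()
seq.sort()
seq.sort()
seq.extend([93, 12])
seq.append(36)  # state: [19, 23, 33, 37, 42, 67, 69, 91, 93, 12, 36]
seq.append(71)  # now [19, 23, 33, 37, 42, 67, 69, 91, 93, 12, 36, 71]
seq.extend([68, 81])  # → [19, 23, 33, 37, 42, 67, 69, 91, 93, 12, 36, 71, 68, 81]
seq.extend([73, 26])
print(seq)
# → [19, 23, 33, 37, 42, 67, 69, 91, 93, 12, 36, 71, 68, 81, 73, 26]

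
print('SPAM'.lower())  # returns spam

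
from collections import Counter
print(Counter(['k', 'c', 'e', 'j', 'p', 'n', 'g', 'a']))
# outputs Counter({'k': 1, 'c': 1, 'e': 1, 'j': 1, 'p': 1, 'n': 1, 'g': 1, 'a': 1})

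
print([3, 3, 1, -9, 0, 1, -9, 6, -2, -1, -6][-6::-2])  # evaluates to [1, -9, 3]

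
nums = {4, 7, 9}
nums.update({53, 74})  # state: {4, 7, 9, 53, 74}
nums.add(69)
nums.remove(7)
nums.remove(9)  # {4, 53, 69, 74}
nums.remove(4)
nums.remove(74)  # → {53, 69}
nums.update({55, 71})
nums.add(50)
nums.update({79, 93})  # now {50, 53, 55, 69, 71, 79, 93}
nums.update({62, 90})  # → {50, 53, 55, 62, 69, 71, 79, 90, 93}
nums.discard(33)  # {50, 53, 55, 62, 69, 71, 79, 90, 93}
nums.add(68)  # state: {50, 53, 55, 62, 68, 69, 71, 79, 90, 93}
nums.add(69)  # {50, 53, 55, 62, 68, 69, 71, 79, 90, 93}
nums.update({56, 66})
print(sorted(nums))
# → [50, 53, 55, 56, 62, 66, 68, 69, 71, 79, 90, 93]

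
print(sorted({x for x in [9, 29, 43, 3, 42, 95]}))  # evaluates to [3, 9, 29, 42, 43, 95]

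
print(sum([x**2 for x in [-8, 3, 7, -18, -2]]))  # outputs 450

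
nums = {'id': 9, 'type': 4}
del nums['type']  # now {'id': 9}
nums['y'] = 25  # {'id': 9, 'y': 25}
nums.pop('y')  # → 25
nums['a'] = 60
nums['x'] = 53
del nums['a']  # {'id': 9, 'x': 53}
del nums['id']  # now {'x': 53}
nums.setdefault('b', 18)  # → 18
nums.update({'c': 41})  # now {'x': 53, 'b': 18, 'c': 41}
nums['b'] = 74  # {'x': 53, 'b': 74, 'c': 41}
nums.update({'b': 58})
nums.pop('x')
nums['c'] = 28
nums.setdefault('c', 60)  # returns 28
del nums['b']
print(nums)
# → {'c': 28}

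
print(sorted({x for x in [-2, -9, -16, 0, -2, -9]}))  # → [-16, -9, -2, 0]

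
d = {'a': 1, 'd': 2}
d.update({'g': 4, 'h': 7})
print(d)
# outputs {'a': 1, 'd': 2, 'g': 4, 'h': 7}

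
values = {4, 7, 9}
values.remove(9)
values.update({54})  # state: {4, 7, 54}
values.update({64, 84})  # {4, 7, 54, 64, 84}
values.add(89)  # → {4, 7, 54, 64, 84, 89}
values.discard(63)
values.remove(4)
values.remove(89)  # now {7, 54, 64, 84}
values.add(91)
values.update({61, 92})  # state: {7, 54, 61, 64, 84, 91, 92}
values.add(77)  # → {7, 54, 61, 64, 77, 84, 91, 92}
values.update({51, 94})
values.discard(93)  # {7, 51, 54, 61, 64, 77, 84, 91, 92, 94}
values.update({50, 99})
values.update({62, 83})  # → {7, 50, 51, 54, 61, 62, 64, 77, 83, 84, 91, 92, 94, 99}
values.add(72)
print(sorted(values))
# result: [7, 50, 51, 54, 61, 62, 64, 72, 77, 83, 84, 91, 92, 94, 99]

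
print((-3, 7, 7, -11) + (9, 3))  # (-3, 7, 7, -11, 9, 3)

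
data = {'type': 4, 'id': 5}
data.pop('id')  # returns 5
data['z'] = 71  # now {'type': 4, 'z': 71}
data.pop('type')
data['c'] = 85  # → {'z': 71, 'c': 85}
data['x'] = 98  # {'z': 71, 'c': 85, 'x': 98}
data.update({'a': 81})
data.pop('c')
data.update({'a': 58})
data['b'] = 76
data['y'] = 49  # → {'z': 71, 'x': 98, 'a': 58, 'b': 76, 'y': 49}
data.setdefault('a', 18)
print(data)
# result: {'z': 71, 'x': 98, 'a': 58, 'b': 76, 'y': 49}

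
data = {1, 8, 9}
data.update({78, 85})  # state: {1, 8, 9, 78, 85}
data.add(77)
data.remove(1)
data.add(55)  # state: {8, 9, 55, 77, 78, 85}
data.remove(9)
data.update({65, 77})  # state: {8, 55, 65, 77, 78, 85}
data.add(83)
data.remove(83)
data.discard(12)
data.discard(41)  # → {8, 55, 65, 77, 78, 85}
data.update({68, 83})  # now {8, 55, 65, 68, 77, 78, 83, 85}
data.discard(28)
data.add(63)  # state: {8, 55, 63, 65, 68, 77, 78, 83, 85}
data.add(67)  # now {8, 55, 63, 65, 67, 68, 77, 78, 83, 85}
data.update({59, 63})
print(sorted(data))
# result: [8, 55, 59, 63, 65, 67, 68, 77, 78, 83, 85]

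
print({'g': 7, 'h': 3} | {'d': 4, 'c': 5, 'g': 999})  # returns {'g': 999, 'h': 3, 'd': 4, 'c': 5}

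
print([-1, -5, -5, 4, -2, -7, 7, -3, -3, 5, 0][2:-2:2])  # [-5, -2, 7, -3]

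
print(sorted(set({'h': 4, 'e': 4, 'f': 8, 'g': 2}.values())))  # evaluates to [2, 4, 8]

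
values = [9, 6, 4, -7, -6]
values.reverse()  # [-6, -7, 4, 6, 9]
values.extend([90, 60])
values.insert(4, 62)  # [-6, -7, 4, 6, 62, 9, 90, 60]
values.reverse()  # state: [60, 90, 9, 62, 6, 4, -7, -6]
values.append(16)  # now [60, 90, 9, 62, 6, 4, -7, -6, 16]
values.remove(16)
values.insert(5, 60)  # [60, 90, 9, 62, 6, 60, 4, -7, -6]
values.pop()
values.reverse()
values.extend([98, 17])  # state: [-7, 4, 60, 6, 62, 9, 90, 60, 98, 17]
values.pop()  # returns 17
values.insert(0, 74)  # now [74, -7, 4, 60, 6, 62, 9, 90, 60, 98]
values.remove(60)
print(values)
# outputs [74, -7, 4, 6, 62, 9, 90, 60, 98]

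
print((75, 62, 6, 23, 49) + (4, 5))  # (75, 62, 6, 23, 49, 4, 5)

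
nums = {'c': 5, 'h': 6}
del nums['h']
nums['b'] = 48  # {'c': 5, 'b': 48}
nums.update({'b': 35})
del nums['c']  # {'b': 35}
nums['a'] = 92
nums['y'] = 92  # {'b': 35, 'a': 92, 'y': 92}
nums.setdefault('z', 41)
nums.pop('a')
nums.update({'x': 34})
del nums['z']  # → {'b': 35, 'y': 92, 'x': 34}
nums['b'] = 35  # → {'b': 35, 'y': 92, 'x': 34}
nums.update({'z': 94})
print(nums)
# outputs {'b': 35, 'y': 92, 'x': 34, 'z': 94}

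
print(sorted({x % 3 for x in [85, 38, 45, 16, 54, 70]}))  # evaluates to [0, 1, 2]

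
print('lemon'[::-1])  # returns nomel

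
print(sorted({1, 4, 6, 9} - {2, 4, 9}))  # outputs [1, 6]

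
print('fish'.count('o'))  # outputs 0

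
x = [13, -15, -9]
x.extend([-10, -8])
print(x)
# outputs [13, -15, -9, -10, -8]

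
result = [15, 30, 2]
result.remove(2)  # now [15, 30]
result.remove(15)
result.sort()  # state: [30]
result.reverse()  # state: [30]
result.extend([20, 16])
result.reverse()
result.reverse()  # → [30, 20, 16]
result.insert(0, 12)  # [12, 30, 20, 16]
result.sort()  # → [12, 16, 20, 30]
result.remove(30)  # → [12, 16, 20]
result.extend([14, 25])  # [12, 16, 20, 14, 25]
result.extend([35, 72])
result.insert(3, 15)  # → [12, 16, 20, 15, 14, 25, 35, 72]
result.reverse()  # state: [72, 35, 25, 14, 15, 20, 16, 12]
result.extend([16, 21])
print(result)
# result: [72, 35, 25, 14, 15, 20, 16, 12, 16, 21]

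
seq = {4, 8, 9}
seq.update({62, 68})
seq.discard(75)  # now {4, 8, 9, 62, 68}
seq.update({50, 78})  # {4, 8, 9, 50, 62, 68, 78}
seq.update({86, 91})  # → {4, 8, 9, 50, 62, 68, 78, 86, 91}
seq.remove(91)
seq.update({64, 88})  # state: {4, 8, 9, 50, 62, 64, 68, 78, 86, 88}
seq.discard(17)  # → {4, 8, 9, 50, 62, 64, 68, 78, 86, 88}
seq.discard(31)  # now {4, 8, 9, 50, 62, 64, 68, 78, 86, 88}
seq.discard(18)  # {4, 8, 9, 50, 62, 64, 68, 78, 86, 88}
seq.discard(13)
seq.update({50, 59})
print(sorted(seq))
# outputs [4, 8, 9, 50, 59, 62, 64, 68, 78, 86, 88]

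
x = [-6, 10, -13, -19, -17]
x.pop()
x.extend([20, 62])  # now [-6, 10, -13, -19, 20, 62]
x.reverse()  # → [62, 20, -19, -13, 10, -6]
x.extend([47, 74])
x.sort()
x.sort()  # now [-19, -13, -6, 10, 20, 47, 62, 74]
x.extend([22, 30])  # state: [-19, -13, -6, 10, 20, 47, 62, 74, 22, 30]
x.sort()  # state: [-19, -13, -6, 10, 20, 22, 30, 47, 62, 74]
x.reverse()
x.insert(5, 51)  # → [74, 62, 47, 30, 22, 51, 20, 10, -6, -13, -19]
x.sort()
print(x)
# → [-19, -13, -6, 10, 20, 22, 30, 47, 51, 62, 74]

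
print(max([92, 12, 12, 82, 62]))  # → 92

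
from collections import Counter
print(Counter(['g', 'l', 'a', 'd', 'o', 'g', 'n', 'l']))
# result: Counter({'g': 2, 'l': 2, 'a': 1, 'd': 1, 'o': 1, 'n': 1})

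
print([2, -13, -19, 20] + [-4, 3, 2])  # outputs [2, -13, -19, 20, -4, 3, 2]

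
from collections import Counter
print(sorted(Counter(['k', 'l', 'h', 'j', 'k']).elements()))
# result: ['h', 'j', 'k', 'k', 'l']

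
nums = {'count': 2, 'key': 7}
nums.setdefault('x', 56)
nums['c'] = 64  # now {'count': 2, 'key': 7, 'x': 56, 'c': 64}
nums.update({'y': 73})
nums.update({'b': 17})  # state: {'count': 2, 'key': 7, 'x': 56, 'c': 64, 'y': 73, 'b': 17}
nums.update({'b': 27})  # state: {'count': 2, 'key': 7, 'x': 56, 'c': 64, 'y': 73, 'b': 27}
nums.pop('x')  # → 56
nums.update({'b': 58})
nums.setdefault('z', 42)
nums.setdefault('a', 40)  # 40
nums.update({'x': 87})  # {'count': 2, 'key': 7, 'c': 64, 'y': 73, 'b': 58, 'z': 42, 'a': 40, 'x': 87}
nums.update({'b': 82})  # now {'count': 2, 'key': 7, 'c': 64, 'y': 73, 'b': 82, 'z': 42, 'a': 40, 'x': 87}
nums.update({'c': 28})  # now {'count': 2, 'key': 7, 'c': 28, 'y': 73, 'b': 82, 'z': 42, 'a': 40, 'x': 87}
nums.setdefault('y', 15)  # 73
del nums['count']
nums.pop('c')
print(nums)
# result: {'key': 7, 'y': 73, 'b': 82, 'z': 42, 'a': 40, 'x': 87}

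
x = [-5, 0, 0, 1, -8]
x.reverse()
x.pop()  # -5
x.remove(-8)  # [1, 0, 0]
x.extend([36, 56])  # [1, 0, 0, 36, 56]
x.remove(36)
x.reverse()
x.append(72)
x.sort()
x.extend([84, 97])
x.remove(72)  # [0, 0, 1, 56, 84, 97]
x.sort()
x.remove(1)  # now [0, 0, 56, 84, 97]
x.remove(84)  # [0, 0, 56, 97]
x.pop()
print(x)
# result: [0, 0, 56]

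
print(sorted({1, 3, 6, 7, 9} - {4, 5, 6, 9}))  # [1, 3, 7]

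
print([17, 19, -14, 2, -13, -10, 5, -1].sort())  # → None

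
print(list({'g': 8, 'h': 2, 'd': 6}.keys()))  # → ['g', 'h', 'd']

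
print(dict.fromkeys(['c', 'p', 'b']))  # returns {'c': None, 'p': None, 'b': None}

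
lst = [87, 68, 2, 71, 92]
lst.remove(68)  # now [87, 2, 71, 92]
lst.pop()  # 92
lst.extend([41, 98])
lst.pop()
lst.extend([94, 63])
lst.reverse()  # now [63, 94, 41, 71, 2, 87]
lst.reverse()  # [87, 2, 71, 41, 94, 63]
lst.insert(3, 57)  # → [87, 2, 71, 57, 41, 94, 63]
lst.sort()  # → [2, 41, 57, 63, 71, 87, 94]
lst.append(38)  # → [2, 41, 57, 63, 71, 87, 94, 38]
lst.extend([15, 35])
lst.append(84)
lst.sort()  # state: [2, 15, 35, 38, 41, 57, 63, 71, 84, 87, 94]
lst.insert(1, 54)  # [2, 54, 15, 35, 38, 41, 57, 63, 71, 84, 87, 94]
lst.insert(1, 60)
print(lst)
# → [2, 60, 54, 15, 35, 38, 41, 57, 63, 71, 84, 87, 94]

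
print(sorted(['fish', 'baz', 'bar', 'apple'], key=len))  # ['baz', 'bar', 'fish', 'apple']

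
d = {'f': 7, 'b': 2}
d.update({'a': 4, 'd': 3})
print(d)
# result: {'f': 7, 'b': 2, 'a': 4, 'd': 3}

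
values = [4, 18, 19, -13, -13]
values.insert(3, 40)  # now [4, 18, 19, 40, -13, -13]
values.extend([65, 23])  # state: [4, 18, 19, 40, -13, -13, 65, 23]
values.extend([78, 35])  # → [4, 18, 19, 40, -13, -13, 65, 23, 78, 35]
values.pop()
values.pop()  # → 78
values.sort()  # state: [-13, -13, 4, 18, 19, 23, 40, 65]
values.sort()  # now [-13, -13, 4, 18, 19, 23, 40, 65]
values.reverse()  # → [65, 40, 23, 19, 18, 4, -13, -13]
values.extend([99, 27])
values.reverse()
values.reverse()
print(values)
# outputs [65, 40, 23, 19, 18, 4, -13, -13, 99, 27]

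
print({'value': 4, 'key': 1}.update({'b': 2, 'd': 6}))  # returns None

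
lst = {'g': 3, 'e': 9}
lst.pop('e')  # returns 9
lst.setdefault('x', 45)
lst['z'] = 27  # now {'g': 3, 'x': 45, 'z': 27}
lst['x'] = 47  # {'g': 3, 'x': 47, 'z': 27}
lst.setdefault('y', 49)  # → 49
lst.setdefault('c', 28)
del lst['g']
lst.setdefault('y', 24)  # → 49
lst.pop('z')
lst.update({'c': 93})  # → {'x': 47, 'y': 49, 'c': 93}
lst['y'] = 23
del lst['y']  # {'x': 47, 'c': 93}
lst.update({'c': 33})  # {'x': 47, 'c': 33}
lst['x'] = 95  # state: {'x': 95, 'c': 33}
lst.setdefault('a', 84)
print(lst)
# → {'x': 95, 'c': 33, 'a': 84}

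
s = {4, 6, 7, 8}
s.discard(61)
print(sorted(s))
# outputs [4, 6, 7, 8]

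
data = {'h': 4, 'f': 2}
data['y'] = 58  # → {'h': 4, 'f': 2, 'y': 58}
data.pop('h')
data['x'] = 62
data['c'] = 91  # {'f': 2, 'y': 58, 'x': 62, 'c': 91}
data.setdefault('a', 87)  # 87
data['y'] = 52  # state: {'f': 2, 'y': 52, 'x': 62, 'c': 91, 'a': 87}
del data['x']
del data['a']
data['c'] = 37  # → {'f': 2, 'y': 52, 'c': 37}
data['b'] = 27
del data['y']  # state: {'f': 2, 'c': 37, 'b': 27}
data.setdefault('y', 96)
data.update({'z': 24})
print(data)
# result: {'f': 2, 'c': 37, 'b': 27, 'y': 96, 'z': 24}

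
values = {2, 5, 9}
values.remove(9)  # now {2, 5}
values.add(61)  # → {2, 5, 61}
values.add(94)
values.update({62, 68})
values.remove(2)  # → {5, 61, 62, 68, 94}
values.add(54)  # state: {5, 54, 61, 62, 68, 94}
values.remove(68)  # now {5, 54, 61, 62, 94}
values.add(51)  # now {5, 51, 54, 61, 62, 94}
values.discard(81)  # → {5, 51, 54, 61, 62, 94}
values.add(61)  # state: {5, 51, 54, 61, 62, 94}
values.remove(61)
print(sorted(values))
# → [5, 51, 54, 62, 94]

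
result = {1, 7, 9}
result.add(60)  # {1, 7, 9, 60}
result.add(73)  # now {1, 7, 9, 60, 73}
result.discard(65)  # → {1, 7, 9, 60, 73}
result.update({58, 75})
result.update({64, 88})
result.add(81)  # {1, 7, 9, 58, 60, 64, 73, 75, 81, 88}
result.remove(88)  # {1, 7, 9, 58, 60, 64, 73, 75, 81}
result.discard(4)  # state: {1, 7, 9, 58, 60, 64, 73, 75, 81}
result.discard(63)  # {1, 7, 9, 58, 60, 64, 73, 75, 81}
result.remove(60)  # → {1, 7, 9, 58, 64, 73, 75, 81}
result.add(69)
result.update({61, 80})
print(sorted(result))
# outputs [1, 7, 9, 58, 61, 64, 69, 73, 75, 80, 81]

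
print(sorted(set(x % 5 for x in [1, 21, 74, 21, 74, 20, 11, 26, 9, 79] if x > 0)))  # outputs [0, 1, 4]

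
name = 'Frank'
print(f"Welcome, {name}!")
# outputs Welcome, Frank!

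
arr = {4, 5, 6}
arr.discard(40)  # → {4, 5, 6}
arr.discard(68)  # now {4, 5, 6}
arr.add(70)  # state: {4, 5, 6, 70}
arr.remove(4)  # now {5, 6, 70}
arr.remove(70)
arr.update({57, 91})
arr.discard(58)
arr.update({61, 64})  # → {5, 6, 57, 61, 64, 91}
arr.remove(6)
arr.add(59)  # {5, 57, 59, 61, 64, 91}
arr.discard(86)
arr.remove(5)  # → {57, 59, 61, 64, 91}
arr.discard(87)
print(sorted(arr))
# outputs [57, 59, 61, 64, 91]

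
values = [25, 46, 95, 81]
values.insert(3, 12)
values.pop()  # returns 81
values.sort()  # [12, 25, 46, 95]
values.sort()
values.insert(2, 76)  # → [12, 25, 76, 46, 95]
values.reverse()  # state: [95, 46, 76, 25, 12]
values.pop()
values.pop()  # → 25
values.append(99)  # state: [95, 46, 76, 99]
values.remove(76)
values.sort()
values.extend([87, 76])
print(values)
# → [46, 95, 99, 87, 76]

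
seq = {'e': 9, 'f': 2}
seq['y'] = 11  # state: {'e': 9, 'f': 2, 'y': 11}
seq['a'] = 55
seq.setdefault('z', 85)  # 85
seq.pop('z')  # 85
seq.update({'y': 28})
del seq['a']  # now {'e': 9, 'f': 2, 'y': 28}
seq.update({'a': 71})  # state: {'e': 9, 'f': 2, 'y': 28, 'a': 71}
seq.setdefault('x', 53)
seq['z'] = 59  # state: {'e': 9, 'f': 2, 'y': 28, 'a': 71, 'x': 53, 'z': 59}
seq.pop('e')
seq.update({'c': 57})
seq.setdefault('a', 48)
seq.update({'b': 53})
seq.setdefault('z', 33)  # 59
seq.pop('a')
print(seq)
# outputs {'f': 2, 'y': 28, 'x': 53, 'z': 59, 'c': 57, 'b': 53}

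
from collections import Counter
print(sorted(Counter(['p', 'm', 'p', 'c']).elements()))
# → ['c', 'm', 'p', 'p']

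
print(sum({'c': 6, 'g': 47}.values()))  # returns 53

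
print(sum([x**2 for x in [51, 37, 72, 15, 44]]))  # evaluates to 11315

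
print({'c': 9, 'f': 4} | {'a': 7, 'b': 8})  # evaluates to {'c': 9, 'f': 4, 'a': 7, 'b': 8}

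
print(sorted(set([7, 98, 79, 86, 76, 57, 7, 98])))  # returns [7, 57, 76, 79, 86, 98]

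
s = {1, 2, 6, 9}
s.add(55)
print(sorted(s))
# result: [1, 2, 6, 9, 55]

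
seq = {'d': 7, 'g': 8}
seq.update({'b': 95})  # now {'d': 7, 'g': 8, 'b': 95}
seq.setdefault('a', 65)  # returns 65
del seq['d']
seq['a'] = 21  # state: {'g': 8, 'b': 95, 'a': 21}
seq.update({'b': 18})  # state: {'g': 8, 'b': 18, 'a': 21}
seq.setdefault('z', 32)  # 32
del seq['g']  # {'b': 18, 'a': 21, 'z': 32}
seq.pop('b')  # 18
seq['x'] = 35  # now {'a': 21, 'z': 32, 'x': 35}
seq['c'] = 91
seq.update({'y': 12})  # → {'a': 21, 'z': 32, 'x': 35, 'c': 91, 'y': 12}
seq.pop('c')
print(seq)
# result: {'a': 21, 'z': 32, 'x': 35, 'y': 12}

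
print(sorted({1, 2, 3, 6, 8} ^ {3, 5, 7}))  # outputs [1, 2, 5, 6, 7, 8]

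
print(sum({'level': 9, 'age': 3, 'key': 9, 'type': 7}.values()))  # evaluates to 28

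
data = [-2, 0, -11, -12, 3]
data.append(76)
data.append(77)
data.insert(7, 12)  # [-2, 0, -11, -12, 3, 76, 77, 12]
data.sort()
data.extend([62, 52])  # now [-12, -11, -2, 0, 3, 12, 76, 77, 62, 52]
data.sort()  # [-12, -11, -2, 0, 3, 12, 52, 62, 76, 77]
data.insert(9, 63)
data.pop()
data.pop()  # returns 63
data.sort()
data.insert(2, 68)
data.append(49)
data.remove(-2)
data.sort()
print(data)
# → [-12, -11, 0, 3, 12, 49, 52, 62, 68, 76]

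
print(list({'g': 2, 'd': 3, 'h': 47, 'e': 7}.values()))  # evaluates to [2, 3, 47, 7]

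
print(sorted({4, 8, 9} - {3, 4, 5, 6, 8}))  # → [9]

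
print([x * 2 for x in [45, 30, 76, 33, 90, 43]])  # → [90, 60, 152, 66, 180, 86]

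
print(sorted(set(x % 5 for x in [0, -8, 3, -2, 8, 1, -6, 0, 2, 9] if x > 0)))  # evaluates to [1, 2, 3, 4]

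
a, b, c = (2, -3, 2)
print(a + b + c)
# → 1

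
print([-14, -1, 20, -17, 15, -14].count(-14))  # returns 2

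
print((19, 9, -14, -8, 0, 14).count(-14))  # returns 1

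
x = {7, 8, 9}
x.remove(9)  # {7, 8}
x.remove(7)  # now {8}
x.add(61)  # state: {8, 61}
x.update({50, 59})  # {8, 50, 59, 61}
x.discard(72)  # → {8, 50, 59, 61}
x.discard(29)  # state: {8, 50, 59, 61}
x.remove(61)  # {8, 50, 59}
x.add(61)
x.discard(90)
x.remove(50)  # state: {8, 59, 61}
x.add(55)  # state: {8, 55, 59, 61}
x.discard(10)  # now {8, 55, 59, 61}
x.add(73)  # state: {8, 55, 59, 61, 73}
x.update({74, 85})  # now {8, 55, 59, 61, 73, 74, 85}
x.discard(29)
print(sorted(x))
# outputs [8, 55, 59, 61, 73, 74, 85]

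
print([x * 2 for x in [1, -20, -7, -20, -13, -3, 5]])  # [2, -40, -14, -40, -26, -6, 10]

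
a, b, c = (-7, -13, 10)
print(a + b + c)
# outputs -10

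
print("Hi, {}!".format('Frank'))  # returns Hi, Frank!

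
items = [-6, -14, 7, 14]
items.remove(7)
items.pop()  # 14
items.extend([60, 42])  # [-6, -14, 60, 42]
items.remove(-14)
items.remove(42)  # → [-6, 60]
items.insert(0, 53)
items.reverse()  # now [60, -6, 53]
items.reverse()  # [53, -6, 60]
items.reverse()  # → [60, -6, 53]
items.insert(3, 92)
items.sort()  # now [-6, 53, 60, 92]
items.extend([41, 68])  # [-6, 53, 60, 92, 41, 68]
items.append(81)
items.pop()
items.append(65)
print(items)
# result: [-6, 53, 60, 92, 41, 68, 65]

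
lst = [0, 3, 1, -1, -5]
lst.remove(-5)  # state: [0, 3, 1, -1]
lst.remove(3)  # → [0, 1, -1]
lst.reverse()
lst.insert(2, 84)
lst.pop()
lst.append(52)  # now [-1, 1, 84, 52]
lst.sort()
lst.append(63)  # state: [-1, 1, 52, 84, 63]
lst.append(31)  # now [-1, 1, 52, 84, 63, 31]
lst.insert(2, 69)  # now [-1, 1, 69, 52, 84, 63, 31]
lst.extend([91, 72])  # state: [-1, 1, 69, 52, 84, 63, 31, 91, 72]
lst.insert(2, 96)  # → [-1, 1, 96, 69, 52, 84, 63, 31, 91, 72]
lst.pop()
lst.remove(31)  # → [-1, 1, 96, 69, 52, 84, 63, 91]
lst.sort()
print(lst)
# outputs [-1, 1, 52, 63, 69, 84, 91, 96]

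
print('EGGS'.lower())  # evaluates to eggs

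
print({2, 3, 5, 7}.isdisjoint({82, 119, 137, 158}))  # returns True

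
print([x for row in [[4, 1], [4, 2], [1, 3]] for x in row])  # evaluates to [4, 1, 4, 2, 1, 3]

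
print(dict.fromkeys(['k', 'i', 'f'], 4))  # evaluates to {'k': 4, 'i': 4, 'f': 4}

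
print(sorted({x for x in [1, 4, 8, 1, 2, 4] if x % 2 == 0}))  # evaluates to [2, 4, 8]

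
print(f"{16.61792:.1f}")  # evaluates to 16.6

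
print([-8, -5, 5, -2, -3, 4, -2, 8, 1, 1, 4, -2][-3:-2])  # [1]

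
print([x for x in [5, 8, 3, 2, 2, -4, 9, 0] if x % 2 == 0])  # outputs [8, 2, 2, -4, 0]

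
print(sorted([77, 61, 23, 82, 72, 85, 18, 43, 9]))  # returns [9, 18, 23, 43, 61, 72, 77, 82, 85]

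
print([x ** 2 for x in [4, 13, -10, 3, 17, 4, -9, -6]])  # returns [16, 169, 100, 9, 289, 16, 81, 36]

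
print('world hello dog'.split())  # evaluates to ['world', 'hello', 'dog']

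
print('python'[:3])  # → pyt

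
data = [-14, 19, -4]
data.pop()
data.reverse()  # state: [19, -14]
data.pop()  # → -14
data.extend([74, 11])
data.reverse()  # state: [11, 74, 19]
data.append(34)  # [11, 74, 19, 34]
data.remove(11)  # [74, 19, 34]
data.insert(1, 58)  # [74, 58, 19, 34]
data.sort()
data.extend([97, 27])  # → [19, 34, 58, 74, 97, 27]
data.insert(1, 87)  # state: [19, 87, 34, 58, 74, 97, 27]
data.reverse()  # [27, 97, 74, 58, 34, 87, 19]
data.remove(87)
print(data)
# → [27, 97, 74, 58, 34, 19]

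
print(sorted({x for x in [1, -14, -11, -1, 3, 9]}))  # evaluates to [-14, -11, -1, 1, 3, 9]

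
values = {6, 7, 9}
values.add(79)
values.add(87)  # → {6, 7, 9, 79, 87}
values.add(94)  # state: {6, 7, 9, 79, 87, 94}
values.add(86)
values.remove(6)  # {7, 9, 79, 86, 87, 94}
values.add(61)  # {7, 9, 61, 79, 86, 87, 94}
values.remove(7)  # {9, 61, 79, 86, 87, 94}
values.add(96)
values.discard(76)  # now {9, 61, 79, 86, 87, 94, 96}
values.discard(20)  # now {9, 61, 79, 86, 87, 94, 96}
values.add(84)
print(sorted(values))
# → [9, 61, 79, 84, 86, 87, 94, 96]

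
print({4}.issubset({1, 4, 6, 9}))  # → True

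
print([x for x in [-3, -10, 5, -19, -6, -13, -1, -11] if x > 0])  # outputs [5]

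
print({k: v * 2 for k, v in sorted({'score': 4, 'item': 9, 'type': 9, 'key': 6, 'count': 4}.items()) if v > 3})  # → {'count': 8, 'item': 18, 'key': 12, 'score': 8, 'type': 18}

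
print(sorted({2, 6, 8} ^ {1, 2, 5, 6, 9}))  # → [1, 5, 8, 9]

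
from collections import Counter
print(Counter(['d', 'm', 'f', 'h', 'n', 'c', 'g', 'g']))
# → Counter({'g': 2, 'd': 1, 'm': 1, 'f': 1, 'h': 1, 'n': 1, 'c': 1})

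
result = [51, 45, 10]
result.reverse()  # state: [10, 45, 51]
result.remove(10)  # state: [45, 51]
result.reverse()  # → [51, 45]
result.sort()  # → [45, 51]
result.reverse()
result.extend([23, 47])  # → [51, 45, 23, 47]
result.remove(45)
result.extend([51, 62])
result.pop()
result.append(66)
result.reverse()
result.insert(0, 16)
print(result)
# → [16, 66, 51, 47, 23, 51]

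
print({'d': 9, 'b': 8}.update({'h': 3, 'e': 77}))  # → None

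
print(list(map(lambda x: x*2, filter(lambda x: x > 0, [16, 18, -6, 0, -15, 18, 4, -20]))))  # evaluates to [32, 36, 36, 8]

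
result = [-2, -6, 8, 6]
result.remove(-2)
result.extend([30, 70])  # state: [-6, 8, 6, 30, 70]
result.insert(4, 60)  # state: [-6, 8, 6, 30, 60, 70]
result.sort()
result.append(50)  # [-6, 6, 8, 30, 60, 70, 50]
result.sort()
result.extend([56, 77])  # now [-6, 6, 8, 30, 50, 60, 70, 56, 77]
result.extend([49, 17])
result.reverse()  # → [17, 49, 77, 56, 70, 60, 50, 30, 8, 6, -6]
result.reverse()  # [-6, 6, 8, 30, 50, 60, 70, 56, 77, 49, 17]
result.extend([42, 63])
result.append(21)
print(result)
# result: [-6, 6, 8, 30, 50, 60, 70, 56, 77, 49, 17, 42, 63, 21]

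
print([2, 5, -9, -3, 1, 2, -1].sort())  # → None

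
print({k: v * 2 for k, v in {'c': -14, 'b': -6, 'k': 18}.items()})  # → {'c': -28, 'b': -12, 'k': 36}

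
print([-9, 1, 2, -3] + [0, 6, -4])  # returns [-9, 1, 2, -3, 0, 6, -4]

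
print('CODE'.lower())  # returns code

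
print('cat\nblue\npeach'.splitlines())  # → ['cat', 'blue', 'peach']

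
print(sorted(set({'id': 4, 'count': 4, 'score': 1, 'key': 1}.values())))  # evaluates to [1, 4]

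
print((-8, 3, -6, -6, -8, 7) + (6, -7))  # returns (-8, 3, -6, -6, -8, 7, 6, -7)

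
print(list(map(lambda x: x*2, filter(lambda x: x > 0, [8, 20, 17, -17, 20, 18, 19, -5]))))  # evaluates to [16, 40, 34, 40, 36, 38]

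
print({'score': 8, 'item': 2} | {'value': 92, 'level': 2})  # {'score': 8, 'item': 2, 'value': 92, 'level': 2}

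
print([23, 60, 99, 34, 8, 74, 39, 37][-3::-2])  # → [74, 34, 60]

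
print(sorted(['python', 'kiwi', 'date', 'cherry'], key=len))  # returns ['kiwi', 'date', 'python', 'cherry']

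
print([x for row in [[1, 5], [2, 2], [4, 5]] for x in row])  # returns [1, 5, 2, 2, 4, 5]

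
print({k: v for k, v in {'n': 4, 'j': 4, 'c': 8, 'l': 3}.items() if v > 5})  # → {'c': 8}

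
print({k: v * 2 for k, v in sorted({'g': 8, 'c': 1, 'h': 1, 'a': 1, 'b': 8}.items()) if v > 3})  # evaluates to {'b': 16, 'g': 16}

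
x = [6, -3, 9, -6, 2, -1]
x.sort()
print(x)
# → [-6, -3, -1, 2, 6, 9]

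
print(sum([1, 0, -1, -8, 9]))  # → 1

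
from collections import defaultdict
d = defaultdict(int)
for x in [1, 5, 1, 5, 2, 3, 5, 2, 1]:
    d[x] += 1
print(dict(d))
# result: {1: 3, 5: 3, 2: 2, 3: 1}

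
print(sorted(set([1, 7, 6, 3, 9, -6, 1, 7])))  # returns [-6, 1, 3, 6, 7, 9]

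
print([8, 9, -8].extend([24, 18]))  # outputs None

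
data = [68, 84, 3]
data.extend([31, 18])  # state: [68, 84, 3, 31, 18]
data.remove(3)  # [68, 84, 31, 18]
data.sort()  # [18, 31, 68, 84]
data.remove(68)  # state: [18, 31, 84]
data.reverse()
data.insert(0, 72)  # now [72, 84, 31, 18]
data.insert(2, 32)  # [72, 84, 32, 31, 18]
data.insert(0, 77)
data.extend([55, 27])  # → [77, 72, 84, 32, 31, 18, 55, 27]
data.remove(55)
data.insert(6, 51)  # [77, 72, 84, 32, 31, 18, 51, 27]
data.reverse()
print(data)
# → [27, 51, 18, 31, 32, 84, 72, 77]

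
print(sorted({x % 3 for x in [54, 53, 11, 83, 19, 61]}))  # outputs [0, 1, 2]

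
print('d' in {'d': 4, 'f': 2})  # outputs True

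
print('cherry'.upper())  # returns CHERRY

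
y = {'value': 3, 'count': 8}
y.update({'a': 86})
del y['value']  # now {'count': 8, 'a': 86}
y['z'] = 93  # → {'count': 8, 'a': 86, 'z': 93}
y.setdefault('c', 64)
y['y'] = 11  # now {'count': 8, 'a': 86, 'z': 93, 'c': 64, 'y': 11}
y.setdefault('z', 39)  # 93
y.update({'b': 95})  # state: {'count': 8, 'a': 86, 'z': 93, 'c': 64, 'y': 11, 'b': 95}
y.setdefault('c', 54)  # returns 64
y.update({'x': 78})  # {'count': 8, 'a': 86, 'z': 93, 'c': 64, 'y': 11, 'b': 95, 'x': 78}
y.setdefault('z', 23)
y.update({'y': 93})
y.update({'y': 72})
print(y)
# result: {'count': 8, 'a': 86, 'z': 93, 'c': 64, 'y': 72, 'b': 95, 'x': 78}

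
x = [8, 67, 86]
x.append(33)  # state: [8, 67, 86, 33]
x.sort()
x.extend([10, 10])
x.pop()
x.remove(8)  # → [33, 67, 86, 10]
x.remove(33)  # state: [67, 86, 10]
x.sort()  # [10, 67, 86]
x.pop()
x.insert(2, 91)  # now [10, 67, 91]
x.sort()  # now [10, 67, 91]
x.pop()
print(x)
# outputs [10, 67]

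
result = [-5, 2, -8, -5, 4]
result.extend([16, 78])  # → [-5, 2, -8, -5, 4, 16, 78]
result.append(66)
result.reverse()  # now [66, 78, 16, 4, -5, -8, 2, -5]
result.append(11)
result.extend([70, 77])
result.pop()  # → 77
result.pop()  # 70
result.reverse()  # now [11, -5, 2, -8, -5, 4, 16, 78, 66]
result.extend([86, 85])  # [11, -5, 2, -8, -5, 4, 16, 78, 66, 86, 85]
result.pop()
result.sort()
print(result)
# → [-8, -5, -5, 2, 4, 11, 16, 66, 78, 86]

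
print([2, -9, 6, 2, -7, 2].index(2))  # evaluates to 0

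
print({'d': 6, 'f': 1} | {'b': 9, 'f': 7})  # {'d': 6, 'f': 7, 'b': 9}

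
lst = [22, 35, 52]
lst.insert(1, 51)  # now [22, 51, 35, 52]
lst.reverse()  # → [52, 35, 51, 22]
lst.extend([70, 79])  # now [52, 35, 51, 22, 70, 79]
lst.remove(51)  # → [52, 35, 22, 70, 79]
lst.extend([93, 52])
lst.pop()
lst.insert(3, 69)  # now [52, 35, 22, 69, 70, 79, 93]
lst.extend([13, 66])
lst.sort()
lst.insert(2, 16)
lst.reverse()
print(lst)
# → [93, 79, 70, 69, 66, 52, 35, 16, 22, 13]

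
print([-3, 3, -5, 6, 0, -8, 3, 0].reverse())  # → None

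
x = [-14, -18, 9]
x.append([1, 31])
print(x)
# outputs [-14, -18, 9, [1, 31]]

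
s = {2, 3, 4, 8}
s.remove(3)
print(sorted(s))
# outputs [2, 4, 8]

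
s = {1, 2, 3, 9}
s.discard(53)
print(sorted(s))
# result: [1, 2, 3, 9]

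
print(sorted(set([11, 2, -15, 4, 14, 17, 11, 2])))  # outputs [-15, 2, 4, 11, 14, 17]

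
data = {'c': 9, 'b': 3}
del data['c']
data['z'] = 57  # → {'b': 3, 'z': 57}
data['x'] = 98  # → {'b': 3, 'z': 57, 'x': 98}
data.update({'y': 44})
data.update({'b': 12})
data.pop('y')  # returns 44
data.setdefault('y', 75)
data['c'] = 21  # {'b': 12, 'z': 57, 'x': 98, 'y': 75, 'c': 21}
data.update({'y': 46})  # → {'b': 12, 'z': 57, 'x': 98, 'y': 46, 'c': 21}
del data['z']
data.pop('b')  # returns 12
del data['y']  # {'x': 98, 'c': 21}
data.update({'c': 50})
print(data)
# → {'x': 98, 'c': 50}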